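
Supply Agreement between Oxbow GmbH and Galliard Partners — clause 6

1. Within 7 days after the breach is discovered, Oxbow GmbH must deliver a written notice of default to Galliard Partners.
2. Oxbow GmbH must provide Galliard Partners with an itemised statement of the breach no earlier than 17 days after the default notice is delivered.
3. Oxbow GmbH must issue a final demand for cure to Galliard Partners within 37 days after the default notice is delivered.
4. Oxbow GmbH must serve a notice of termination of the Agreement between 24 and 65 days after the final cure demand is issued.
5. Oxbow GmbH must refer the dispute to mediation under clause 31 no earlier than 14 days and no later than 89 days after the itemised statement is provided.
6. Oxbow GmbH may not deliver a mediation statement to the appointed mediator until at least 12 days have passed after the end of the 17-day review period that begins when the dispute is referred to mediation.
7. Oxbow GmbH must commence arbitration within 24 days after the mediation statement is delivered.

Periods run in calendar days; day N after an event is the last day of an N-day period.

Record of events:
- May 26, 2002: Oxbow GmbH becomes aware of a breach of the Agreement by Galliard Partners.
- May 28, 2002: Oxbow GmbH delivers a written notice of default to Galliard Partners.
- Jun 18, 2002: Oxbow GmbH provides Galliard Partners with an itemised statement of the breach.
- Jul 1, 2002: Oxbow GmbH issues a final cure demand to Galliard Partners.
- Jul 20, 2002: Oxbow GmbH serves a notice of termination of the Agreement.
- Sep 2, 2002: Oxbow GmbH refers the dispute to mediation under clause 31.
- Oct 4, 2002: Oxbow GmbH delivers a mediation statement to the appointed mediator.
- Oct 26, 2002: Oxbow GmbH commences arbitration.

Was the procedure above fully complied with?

Step 1 — counting 7 days from May 26, 2002 (when the breach is discovered) gives a deadline of Jun 2, 2002; May 28, 2002 is within that limit.
Step 2 — must wait 17 days from May 28, 2002 (when the default notice is delivered), so not before Jun 14, 2002; Jun 18, 2002 is on or after that date.
Step 3 — counting 37 days from May 28, 2002 (when the default notice is delivered) gives a deadline of Jul 4, 2002; Jul 1, 2002 is within that limit.
Step 4 — 24 and 65 days from Jul 1, 2002 (when the final cure demand is issued) are Jul 25, 2002 and Sep 4, 2002 respectively; done Jul 20, 2002 — 5 days before the window opened.
No need to go further; step 4 was not satisfied.

No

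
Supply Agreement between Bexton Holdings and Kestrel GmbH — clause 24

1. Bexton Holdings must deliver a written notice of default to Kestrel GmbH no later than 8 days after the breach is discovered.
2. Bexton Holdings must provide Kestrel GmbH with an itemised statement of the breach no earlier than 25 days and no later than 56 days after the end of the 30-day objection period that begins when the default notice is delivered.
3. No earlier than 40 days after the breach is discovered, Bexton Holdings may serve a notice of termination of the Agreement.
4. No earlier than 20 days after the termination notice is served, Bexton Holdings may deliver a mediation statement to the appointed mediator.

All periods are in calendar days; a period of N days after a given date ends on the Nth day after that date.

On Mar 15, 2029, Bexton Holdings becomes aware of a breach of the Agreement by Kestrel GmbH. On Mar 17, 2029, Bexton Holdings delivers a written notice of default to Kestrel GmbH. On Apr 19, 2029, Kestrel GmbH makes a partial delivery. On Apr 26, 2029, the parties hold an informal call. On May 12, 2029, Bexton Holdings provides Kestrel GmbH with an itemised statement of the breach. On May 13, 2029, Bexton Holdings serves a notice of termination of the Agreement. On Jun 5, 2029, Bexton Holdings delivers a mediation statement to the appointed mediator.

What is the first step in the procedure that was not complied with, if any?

Step 1 — counting 8 days from Mar 15, 2029 (when the breach is discovered) gives a deadline of Mar 23, 2029; Mar 17, 2029 is within that limit.
Step 2 — 25 and 56 days from Apr 16, 2029 (end of the 30-day objection period, which began when the default notice is delivered on Mar 17, 2029) are May 11, 2029 and Jun 11, 2029 respectively; done May 12, 2029, which is between those dates.
Step 3 — must wait 40 days from Mar 15, 2029 (when the breach is discovered), so not before Apr 24, 2029; done May 13, 2029, after the minimum wait.
Step 4 — must wait 20 days from May 13, 2029 (when the termination notice is served), so not before Jun 2, 2029; done Jun 5, 2029 — permitted.

None — every step was satisfied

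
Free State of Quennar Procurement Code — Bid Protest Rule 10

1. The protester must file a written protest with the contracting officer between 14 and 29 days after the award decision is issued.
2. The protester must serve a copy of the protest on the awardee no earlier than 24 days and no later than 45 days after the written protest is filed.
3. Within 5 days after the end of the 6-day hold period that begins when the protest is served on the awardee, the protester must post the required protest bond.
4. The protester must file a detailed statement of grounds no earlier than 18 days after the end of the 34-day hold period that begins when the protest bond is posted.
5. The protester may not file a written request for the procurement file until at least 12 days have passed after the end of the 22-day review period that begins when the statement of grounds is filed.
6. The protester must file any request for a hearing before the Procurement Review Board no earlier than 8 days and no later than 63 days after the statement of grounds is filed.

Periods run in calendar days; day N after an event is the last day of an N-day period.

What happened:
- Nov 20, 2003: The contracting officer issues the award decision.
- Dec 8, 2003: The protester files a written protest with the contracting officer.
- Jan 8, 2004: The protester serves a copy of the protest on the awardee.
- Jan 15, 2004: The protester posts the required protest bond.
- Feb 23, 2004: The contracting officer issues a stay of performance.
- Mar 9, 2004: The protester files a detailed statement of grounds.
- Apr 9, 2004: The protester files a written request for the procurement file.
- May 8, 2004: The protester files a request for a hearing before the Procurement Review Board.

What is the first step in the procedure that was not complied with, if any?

Step 5

(1) the permitted window runs from Nov 20, 2003 + 14 = Dec 4, 2003 to Nov 20, 2003 + 29 = Dec 19, 2003; done Dec 8, 2003, which is between those dates.
(2) the permitted window runs from Dec 8, 2003 + 24 = Jan 1, 2004 to Dec 8, 2003 + 45 = Jan 22, 2004; done Jan 8, 2004 — within the window.
(3) due by Jan 14, 2004 + 5 days = Jan 19, 2004; done Jan 15, 2004 — timely.
(4) permitted from Feb 18, 2004 + 18 days = Mar 7, 2004 onward; done Mar 9, 2004 — permitted.
(5) permitted from Mar 31, 2004 + 12 days = Apr 12, 2004 onward; acted on Apr 9, 2004, 3 days prematurely.
No need to go further; step 5 was not satisfied.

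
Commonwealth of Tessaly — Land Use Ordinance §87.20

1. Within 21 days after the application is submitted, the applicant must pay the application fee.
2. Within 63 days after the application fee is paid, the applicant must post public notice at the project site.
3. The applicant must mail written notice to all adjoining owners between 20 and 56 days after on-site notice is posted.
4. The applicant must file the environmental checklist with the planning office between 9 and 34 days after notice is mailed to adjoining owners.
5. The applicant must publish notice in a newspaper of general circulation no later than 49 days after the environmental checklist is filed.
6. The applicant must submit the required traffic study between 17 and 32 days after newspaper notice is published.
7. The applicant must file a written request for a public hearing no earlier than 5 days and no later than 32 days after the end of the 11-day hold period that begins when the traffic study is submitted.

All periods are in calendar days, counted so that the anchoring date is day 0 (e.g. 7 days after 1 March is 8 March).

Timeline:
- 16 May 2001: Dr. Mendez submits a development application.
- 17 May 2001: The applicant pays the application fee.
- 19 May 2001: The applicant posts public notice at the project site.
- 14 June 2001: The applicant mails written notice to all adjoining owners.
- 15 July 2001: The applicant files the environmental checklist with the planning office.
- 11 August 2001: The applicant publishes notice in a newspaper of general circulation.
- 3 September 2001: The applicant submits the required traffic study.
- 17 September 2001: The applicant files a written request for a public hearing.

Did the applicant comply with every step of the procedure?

No

Step 1: 21 days after 16 May 2001 (when the application is submitted) is 6 June 2001; 17 May 2001 is within that limit.
Step 2: 63 days after 17 May 2001 (when the application fee is paid) is 19 July 2001; completed 19 May 2001, before the deadline.
Step 3: the window is 20–56 days after 19 May 2001 (when on-site notice is posted), so 8 June 2001 through 14 July 2001; 14 June 2001 falls inside that range.
Step 4: the window is 9–34 days after 14 June 2001 (when notice is mailed to adjoining owners), so 23 June 2001 through 18 July 2001; done 15 July 2001, which is between those dates.
Step 5: 49 days after 15 July 2001 (when the environmental checklist is filed) is 2 September 2001; completed 11 August 2001, before the deadline.
Step 6: the window is 17–32 days after 11 August 2001 (when newspaper notice is published), so 28 August 2001 through 12 September 2001; done 3 September 2001 — within the window.
Step 7: the window is 5–32 days after 14 September 2001 (end of the 11-day hold period, which began when the traffic study is submitted on 3 September 2001), so 19 September 2001 through 16 October 2001; 17 September 2001 is 2 days too early.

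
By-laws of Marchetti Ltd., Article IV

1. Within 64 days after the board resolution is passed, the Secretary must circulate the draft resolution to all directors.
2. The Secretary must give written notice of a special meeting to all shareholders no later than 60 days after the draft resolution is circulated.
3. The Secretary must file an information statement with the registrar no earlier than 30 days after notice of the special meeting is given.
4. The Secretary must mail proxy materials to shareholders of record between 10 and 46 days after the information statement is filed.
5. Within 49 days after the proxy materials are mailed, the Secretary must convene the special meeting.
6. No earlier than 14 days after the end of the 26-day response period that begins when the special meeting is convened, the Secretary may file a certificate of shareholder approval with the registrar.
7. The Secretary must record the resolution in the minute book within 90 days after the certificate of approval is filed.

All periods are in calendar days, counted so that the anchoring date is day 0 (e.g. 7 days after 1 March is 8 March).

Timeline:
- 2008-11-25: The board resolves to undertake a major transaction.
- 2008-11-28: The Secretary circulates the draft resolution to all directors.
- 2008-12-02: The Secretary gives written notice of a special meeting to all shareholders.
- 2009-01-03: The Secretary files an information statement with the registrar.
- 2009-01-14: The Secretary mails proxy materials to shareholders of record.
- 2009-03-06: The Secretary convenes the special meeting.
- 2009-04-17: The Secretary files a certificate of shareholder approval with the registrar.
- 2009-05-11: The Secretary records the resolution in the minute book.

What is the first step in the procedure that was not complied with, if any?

(1) due by 2008-11-25 + 64 days = 2009-01-28; completed 2008-11-28, before the deadline.
(2) due by 2008-11-28 + 60 days = 2009-01-27; done 2008-12-02 — timely.
(3) permitted from 2008-12-02 + 30 days = 2009-01-01 onward; 2009-01-03 is on or after that date.
(4) the permitted window runs from 2009-01-03 + 10 = 2009-01-13 to 2009-01-03 + 46 = 2009-02-18; 2009-01-14 falls inside that range.
(5) due by 2009-01-14 + 49 days = 2009-03-04; not done until 2009-03-06, 2 days after the deadline.
The procedure was therefore not followed at step 5.

Step 5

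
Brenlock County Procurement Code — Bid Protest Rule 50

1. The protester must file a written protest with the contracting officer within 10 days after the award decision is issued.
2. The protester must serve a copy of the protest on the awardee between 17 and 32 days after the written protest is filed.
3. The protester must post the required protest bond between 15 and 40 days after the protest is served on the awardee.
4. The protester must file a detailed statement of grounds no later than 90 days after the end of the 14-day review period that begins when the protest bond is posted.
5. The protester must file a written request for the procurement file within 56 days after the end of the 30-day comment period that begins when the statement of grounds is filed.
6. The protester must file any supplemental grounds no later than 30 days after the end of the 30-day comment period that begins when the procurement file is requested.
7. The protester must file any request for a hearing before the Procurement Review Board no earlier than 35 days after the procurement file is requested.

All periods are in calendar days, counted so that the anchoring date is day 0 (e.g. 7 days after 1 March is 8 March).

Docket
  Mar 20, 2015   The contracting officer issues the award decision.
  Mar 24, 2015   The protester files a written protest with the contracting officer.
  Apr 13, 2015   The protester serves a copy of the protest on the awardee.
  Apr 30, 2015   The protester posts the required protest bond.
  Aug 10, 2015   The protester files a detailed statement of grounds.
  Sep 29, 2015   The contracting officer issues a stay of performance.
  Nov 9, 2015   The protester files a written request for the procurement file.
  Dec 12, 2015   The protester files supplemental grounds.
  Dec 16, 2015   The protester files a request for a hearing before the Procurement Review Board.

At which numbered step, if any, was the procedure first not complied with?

Step 5

Step 1 — counting 10 days from Mar 20, 2015 (when the award decision is issued) gives a deadline of Mar 30, 2015; done Mar 24, 2015 — timely.
Step 2 — 17 and 32 days from Mar 24, 2015 (when the written protest is filed) are Apr 10, 2015 and Apr 25, 2015 respectively; done Apr 13, 2015 — within the window.
Step 3 — 15 and 40 days from Apr 13, 2015 (when the protest is served on the awardee) are Apr 28, 2015 and May 23, 2015 respectively; Apr 30, 2015 falls inside that range.
Step 4 — counting 90 days from May 14, 2015 (end of the 14-day review period, which began when the protest bond is posted on Apr 30, 2015) gives a deadline of Aug 12, 2015; Aug 10, 2015 is within that limit.
Step 5 — counting 56 days from Sep 9, 2015 (end of the 30-day comment period, which began when the statement of grounds is filed on Aug 10, 2015) gives a deadline of Nov 4, 2015; not done until Nov 9, 2015, 5 days after the deadline.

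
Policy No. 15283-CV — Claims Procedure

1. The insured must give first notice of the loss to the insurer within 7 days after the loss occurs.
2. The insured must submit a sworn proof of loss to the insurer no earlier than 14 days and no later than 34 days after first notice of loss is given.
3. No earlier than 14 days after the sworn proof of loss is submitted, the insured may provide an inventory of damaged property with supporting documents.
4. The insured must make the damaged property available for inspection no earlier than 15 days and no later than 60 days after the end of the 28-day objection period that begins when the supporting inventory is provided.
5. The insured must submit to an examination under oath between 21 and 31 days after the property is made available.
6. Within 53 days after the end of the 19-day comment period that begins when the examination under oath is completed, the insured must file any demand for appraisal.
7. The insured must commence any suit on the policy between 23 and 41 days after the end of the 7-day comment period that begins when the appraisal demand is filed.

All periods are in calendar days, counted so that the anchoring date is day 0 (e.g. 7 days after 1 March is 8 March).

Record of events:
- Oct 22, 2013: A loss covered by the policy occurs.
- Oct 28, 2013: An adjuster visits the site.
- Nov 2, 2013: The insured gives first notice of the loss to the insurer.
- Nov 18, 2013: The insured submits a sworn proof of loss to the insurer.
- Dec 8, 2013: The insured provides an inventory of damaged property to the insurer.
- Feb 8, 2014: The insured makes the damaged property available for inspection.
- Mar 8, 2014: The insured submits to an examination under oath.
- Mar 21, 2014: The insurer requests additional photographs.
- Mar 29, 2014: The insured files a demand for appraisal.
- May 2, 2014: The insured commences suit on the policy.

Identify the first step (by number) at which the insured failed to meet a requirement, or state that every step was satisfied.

Step 1 — counting 7 days from Oct 22, 2013 (when the loss occurs) gives a deadline of Oct 29, 2013; done Nov 2, 2013 — 4 days late.
Later steps need not be reached.

Step 1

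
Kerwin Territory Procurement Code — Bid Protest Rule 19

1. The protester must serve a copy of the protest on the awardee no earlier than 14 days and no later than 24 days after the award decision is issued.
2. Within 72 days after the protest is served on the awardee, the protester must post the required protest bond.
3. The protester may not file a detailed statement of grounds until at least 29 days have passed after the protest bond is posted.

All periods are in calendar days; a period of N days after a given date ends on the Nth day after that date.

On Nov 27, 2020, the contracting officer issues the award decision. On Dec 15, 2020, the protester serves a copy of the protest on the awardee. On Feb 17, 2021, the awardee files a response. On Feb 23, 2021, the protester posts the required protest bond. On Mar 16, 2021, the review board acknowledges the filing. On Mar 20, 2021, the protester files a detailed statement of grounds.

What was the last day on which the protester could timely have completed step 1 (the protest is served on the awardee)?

Dec 21, 2020

Step 1 runs from Nov 27, 2020, when the award decision is issued. The window is 14–24 days after Nov 27, 2020; it closes on Dec 21, 2020.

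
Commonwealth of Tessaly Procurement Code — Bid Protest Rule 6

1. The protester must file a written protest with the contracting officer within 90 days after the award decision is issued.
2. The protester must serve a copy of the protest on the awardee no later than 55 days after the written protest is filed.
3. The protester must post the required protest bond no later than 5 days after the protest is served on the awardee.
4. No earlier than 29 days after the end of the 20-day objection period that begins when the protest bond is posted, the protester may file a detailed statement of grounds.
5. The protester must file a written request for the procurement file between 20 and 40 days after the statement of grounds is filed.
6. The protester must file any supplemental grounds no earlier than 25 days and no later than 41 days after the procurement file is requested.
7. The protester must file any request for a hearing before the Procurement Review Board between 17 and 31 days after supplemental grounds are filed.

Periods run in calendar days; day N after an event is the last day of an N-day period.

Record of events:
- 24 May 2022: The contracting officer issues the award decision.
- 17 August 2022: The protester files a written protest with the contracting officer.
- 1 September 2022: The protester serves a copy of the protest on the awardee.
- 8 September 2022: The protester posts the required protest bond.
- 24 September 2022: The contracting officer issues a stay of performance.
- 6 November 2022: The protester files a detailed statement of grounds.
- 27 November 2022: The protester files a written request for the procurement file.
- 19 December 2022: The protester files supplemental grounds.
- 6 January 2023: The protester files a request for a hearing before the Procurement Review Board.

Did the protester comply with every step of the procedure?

(1) due by 24 May 2022 + 90 days = 22 August 2022; completed 17 August 2022, before the deadline.
(2) due by 17 August 2022 + 55 days = 11 October 2022; 1 September 2022 is within that limit.
(3) due by 1 September 2022 + 5 days = 6 September 2022; not done until 8 September 2022, 2 days after the deadline.

No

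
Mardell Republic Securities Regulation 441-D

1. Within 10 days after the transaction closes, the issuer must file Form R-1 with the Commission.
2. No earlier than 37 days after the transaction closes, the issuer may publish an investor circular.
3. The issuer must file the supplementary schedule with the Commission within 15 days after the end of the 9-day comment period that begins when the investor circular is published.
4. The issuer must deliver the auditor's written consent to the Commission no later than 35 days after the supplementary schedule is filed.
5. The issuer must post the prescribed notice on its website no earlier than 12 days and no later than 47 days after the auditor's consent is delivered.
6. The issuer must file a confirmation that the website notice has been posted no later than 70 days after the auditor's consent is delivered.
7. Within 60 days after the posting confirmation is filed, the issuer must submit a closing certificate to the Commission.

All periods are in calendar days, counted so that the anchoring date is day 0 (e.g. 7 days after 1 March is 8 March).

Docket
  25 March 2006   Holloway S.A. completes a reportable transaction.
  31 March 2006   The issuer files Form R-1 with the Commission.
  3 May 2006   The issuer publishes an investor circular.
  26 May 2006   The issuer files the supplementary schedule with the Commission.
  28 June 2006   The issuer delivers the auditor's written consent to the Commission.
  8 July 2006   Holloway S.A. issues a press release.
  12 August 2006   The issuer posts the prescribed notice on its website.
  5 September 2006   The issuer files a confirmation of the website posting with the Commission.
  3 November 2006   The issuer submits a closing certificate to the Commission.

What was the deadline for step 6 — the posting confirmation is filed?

Step 6 runs from 28 June 2006, when the auditor's consent is delivered. 70 days after 28 June 2006 is 6 September 2006.

6 September 2006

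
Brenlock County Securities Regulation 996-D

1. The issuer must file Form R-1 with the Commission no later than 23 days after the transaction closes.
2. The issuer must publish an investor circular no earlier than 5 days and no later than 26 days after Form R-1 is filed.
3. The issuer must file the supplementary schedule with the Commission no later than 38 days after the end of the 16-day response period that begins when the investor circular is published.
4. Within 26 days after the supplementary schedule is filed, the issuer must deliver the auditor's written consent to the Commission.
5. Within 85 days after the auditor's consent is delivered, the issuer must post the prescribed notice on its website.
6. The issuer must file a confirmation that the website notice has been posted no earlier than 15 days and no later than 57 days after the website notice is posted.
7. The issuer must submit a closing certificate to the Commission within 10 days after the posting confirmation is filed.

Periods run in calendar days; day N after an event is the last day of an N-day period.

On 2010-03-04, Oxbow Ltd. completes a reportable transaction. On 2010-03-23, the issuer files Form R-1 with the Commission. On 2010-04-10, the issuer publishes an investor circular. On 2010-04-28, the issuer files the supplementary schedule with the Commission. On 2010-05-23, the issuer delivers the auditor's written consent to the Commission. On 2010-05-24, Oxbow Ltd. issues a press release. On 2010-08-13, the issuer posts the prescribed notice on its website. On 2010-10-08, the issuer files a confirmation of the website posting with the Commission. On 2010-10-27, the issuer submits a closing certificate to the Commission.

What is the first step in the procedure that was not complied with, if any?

(1) due by 2010-03-04 + 23 days = 2010-03-27; 2010-03-23 is within that limit.
(2) the permitted window runs from 2010-03-23 + 5 = 2010-03-28 to 2010-03-23 + 26 = 2010-04-18; 2010-04-10 falls inside that range.
(3) due by 2010-04-26 + 38 days = 2010-06-03; done 2010-04-28 — timely.
(4) due by 2010-04-28 + 26 days = 2010-05-24; completed 2010-05-23, before the deadline.
(5) due by 2010-05-23 + 85 days = 2010-08-16; completed 2010-08-13, before the deadline.
(6) the permitted window runs from 2010-08-13 + 15 = 2010-08-28 to 2010-08-13 + 57 = 2010-10-09; done 2010-10-08, which is between those dates.
(7) due by 2010-10-08 + 10 days = 2010-10-18; not done until 2010-10-27, 9 days after the deadline.

Step 7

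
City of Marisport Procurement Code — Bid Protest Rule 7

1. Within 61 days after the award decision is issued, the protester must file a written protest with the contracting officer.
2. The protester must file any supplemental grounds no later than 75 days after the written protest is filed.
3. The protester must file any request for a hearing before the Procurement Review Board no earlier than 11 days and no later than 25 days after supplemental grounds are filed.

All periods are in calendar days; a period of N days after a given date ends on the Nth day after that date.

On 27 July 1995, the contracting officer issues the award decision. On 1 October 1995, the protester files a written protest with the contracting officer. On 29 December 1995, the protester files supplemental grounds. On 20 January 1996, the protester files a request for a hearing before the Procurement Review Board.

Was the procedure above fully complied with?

Step 1 — counting 61 days from 27 July 1995 (when the award decision is issued) gives a deadline of 26 September 1995; not done until 1 October 1995, 5 days after the deadline.
The analysis stops there.

No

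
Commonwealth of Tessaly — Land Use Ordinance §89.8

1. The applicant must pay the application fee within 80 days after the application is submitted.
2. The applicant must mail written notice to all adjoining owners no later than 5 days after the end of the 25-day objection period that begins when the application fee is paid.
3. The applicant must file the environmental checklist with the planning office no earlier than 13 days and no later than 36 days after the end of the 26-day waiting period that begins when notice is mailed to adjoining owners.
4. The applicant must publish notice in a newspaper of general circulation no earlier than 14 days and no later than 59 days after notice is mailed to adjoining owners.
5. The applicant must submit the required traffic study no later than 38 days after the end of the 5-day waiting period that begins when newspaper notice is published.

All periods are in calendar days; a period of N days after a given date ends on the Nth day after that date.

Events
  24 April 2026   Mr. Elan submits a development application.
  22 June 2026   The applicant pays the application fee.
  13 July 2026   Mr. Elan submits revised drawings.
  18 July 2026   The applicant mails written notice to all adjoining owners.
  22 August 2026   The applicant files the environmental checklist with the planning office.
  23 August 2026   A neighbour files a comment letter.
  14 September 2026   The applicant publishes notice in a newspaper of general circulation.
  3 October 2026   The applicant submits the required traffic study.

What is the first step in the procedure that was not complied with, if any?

Step 1 — counting 80 days from 24 April 2026 (when the application is submitted) gives a deadline of 13 July 2026; done 22 June 2026 — timely.
Step 2 — counting 5 days from 17 July 2026 (end of the 25-day objection period, which began when the application fee is paid on 22 June 2026) gives a deadline of 22 July 2026; done 18 July 2026 — timely.
Step 3 — 13 and 36 days from 13 August 2026 (end of the 26-day waiting period, which began when notice is mailed to adjoining owners on 18 July 2026) are 26 August 2026 and 18 September 2026 respectively; done 22 August 2026 — 4 days before the window opened.

Step 3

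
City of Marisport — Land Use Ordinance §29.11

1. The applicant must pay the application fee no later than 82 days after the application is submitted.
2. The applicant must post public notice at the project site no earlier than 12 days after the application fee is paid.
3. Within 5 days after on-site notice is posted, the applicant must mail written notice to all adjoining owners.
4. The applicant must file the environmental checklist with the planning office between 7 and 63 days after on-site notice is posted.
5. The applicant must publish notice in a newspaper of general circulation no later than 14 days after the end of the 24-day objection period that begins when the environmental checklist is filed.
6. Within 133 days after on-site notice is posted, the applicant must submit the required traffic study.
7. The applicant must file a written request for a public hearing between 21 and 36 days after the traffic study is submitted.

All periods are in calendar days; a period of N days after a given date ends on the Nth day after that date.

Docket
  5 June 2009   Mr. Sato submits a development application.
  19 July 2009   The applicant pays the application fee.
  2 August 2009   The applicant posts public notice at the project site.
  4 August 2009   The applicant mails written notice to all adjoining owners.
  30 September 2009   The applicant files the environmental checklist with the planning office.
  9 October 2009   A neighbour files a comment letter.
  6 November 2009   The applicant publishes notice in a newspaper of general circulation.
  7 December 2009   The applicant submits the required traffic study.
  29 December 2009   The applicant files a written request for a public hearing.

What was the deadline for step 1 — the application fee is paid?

Step 1 runs from 5 June 2009, when the application is submitted. 82 days after 5 June 2009 is 26 August 2009.

26 August 2009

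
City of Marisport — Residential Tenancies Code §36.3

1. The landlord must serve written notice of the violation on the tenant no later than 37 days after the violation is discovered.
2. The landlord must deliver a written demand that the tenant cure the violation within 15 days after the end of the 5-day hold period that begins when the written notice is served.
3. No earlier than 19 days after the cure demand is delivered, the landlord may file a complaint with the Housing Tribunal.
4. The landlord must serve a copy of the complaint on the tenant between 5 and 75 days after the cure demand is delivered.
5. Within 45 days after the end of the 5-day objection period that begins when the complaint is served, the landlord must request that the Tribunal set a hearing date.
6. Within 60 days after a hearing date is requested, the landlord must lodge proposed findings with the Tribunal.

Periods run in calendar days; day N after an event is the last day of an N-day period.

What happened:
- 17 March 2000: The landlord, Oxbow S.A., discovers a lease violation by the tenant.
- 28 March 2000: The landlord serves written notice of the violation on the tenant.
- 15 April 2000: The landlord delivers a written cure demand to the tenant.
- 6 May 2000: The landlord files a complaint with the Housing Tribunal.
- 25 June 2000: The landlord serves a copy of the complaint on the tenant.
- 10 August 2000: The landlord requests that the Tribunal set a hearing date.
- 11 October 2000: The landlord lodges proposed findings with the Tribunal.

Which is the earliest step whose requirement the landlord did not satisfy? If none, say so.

Step 6

Step 1 — counting 37 days from 17 March 2000 (when the violation is discovered) gives a deadline of 23 April 2000; 28 March 2000 is within that limit.
Step 2 — counting 15 days from 2 April 2000 (end of the 5-day hold period, which began when the written notice is served on 28 March 2000) gives a deadline of 17 April 2000; completed 15 April 2000, before the deadline.
Step 3 — must wait 19 days from 15 April 2000 (when the cure demand is delivered), so not before 4 May 2000; 6 May 2000 is on or after that date.
Step 4 — 5 and 75 days from 15 April 2000 (when the cure demand is delivered) are 20 April 2000 and 29 June 2000 respectively; done 25 June 2000 — within the window.
Step 5 — counting 45 days from 30 June 2000 (end of the 5-day objection period, which began when the complaint is served on 25 June 2000) gives a deadline of 14 August 2000; 10 August 2000 is within that limit.
Step 6 — counting 60 days from 10 August 2000 (when a hearing date is requested) gives a deadline of 9 October 2000; done 11 October 2000 — 2 days late.
The procedure was therefore not followed at step 6.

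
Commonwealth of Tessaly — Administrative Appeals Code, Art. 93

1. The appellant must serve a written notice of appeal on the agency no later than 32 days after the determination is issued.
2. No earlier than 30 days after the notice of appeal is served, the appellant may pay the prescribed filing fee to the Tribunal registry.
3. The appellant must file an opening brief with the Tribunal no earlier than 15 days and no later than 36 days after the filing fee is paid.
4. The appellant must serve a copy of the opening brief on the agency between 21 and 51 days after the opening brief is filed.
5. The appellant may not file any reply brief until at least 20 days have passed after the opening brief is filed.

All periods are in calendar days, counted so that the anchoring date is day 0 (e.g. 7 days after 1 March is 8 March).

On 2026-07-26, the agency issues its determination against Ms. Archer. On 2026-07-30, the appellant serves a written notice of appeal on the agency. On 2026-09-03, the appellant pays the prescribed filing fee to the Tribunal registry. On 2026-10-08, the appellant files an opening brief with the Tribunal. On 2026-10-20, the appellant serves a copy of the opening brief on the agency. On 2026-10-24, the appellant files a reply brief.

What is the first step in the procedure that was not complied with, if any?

Step 4

Step 1 — counting 32 days from 2026-07-26 (when the determination is issued) gives a deadline of 2026-08-27; 2026-07-30 is within that limit.
Step 2 — must wait 30 days from 2026-07-30 (when the notice of appeal is served), so not before 2026-08-29; 2026-09-03 is on or after that date.
Step 3 — 15 and 36 days from 2026-09-03 (when the filing fee is paid) are 2026-09-18 and 2026-10-09 respectively; 2026-10-08 falls inside that range.
Step 4 — 21 and 51 days from 2026-10-08 (when the opening brief is filed) are 2026-10-29 and 2026-11-28 respectively; done 2026-10-20 — 9 days before the window opened.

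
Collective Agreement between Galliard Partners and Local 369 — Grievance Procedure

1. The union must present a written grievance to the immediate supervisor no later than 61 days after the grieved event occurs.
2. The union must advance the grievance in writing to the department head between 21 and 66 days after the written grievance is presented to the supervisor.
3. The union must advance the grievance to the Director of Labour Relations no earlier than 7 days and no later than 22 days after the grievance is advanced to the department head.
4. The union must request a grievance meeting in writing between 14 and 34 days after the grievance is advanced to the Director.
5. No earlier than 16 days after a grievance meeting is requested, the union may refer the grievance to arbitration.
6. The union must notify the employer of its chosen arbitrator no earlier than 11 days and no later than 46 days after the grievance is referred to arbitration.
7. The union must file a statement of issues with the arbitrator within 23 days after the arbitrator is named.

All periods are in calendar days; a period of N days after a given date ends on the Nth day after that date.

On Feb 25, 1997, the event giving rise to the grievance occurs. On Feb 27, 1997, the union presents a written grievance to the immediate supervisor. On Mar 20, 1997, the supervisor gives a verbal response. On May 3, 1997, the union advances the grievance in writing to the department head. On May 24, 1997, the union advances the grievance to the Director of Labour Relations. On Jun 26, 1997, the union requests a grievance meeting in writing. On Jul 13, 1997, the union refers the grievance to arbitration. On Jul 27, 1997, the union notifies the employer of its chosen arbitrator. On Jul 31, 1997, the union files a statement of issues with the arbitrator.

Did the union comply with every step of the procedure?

Yes

(1) due by Feb 25, 1997 + 61 days = Apr 27, 1997; completed Feb 27, 1997, before the deadline.
(2) the permitted window runs from Feb 27, 1997 + 21 = Mar 20, 1997 to Feb 27, 1997 + 66 = May 4, 1997; done May 3, 1997 — within the window.
(3) the permitted window runs from May 3, 1997 + 7 = May 10, 1997 to May 3, 1997 + 22 = May 25, 1997; May 24, 1997 falls inside that range.
(4) the permitted window runs from May 24, 1997 + 14 = Jun 7, 1997 to May 24, 1997 + 34 = Jun 27, 1997; done Jun 26, 1997, which is between those dates.
(5) permitted from Jun 26, 1997 + 16 days = Jul 12, 1997 onward; done Jul 13, 1997, after the minimum wait.
(6) the permitted window runs from Jul 13, 1997 + 11 = Jul 24, 1997 to Jul 13, 1997 + 46 = Aug 28, 1997; done Jul 27, 1997, which is between those dates.
(7) due by Jul 27, 1997 + 23 days = Aug 19, 1997; Jul 31, 1997 is within that limit.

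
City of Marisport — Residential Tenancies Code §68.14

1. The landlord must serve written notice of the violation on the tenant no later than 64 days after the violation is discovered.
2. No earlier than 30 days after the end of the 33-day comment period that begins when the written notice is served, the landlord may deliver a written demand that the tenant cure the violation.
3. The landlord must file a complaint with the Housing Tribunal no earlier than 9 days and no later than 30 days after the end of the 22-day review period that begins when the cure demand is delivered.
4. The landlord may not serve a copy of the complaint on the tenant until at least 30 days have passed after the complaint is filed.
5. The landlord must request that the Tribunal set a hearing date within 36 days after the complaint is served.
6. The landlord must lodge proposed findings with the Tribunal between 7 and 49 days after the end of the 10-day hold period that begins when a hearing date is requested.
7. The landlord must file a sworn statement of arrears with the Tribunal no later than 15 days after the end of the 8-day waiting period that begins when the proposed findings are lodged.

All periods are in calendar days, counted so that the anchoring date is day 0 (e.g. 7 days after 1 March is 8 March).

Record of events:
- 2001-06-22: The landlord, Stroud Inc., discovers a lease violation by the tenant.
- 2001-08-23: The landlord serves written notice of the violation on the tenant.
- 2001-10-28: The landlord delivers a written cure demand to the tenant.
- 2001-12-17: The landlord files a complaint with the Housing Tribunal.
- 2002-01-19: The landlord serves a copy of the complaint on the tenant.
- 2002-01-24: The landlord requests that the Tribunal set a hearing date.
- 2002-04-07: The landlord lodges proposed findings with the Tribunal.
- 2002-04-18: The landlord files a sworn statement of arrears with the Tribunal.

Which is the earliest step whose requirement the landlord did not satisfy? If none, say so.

Step 1 — counting 64 days from 2001-06-22 (when the violation is discovered) gives a deadline of 2001-08-25; done 2001-08-23 — timely.
Step 2 — must wait 30 days from 2001-09-25 (end of the 33-day comment period, which began when the written notice is served on 2001-08-23), so not before 2001-10-25; 2001-10-28 is on or after that date.
Step 3 — 9 and 30 days from 2001-11-19 (end of the 22-day review period, which began when the cure demand is delivered on 2001-10-28) are 2001-11-28 and 2001-12-19 respectively; done 2001-12-17 — within the window.
Step 4 — must wait 30 days from 2001-12-17 (when the complaint is filed), so not before 2002-01-16; done 2002-01-19, after the minimum wait.
Step 5 — counting 36 days from 2002-01-19 (when the complaint is served) gives a deadline of 2002-02-24; completed 2002-01-24, before the deadline.
Step 6 — 7 and 49 days from 2002-02-03 (end of the 10-day hold period, which began when a hearing date is requested on 2002-01-24) are 2002-02-10 and 2002-03-24 respectively; done 2002-04-07 — 14 days after the window closed.
The analysis stops there.

Step 6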